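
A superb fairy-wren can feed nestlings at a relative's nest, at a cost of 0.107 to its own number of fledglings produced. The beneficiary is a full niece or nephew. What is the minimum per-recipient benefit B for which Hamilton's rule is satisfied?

r to a full niece or nephew = 0.25 (full aunt/uncle↔niece/nephew: two paths of length 3 through the shared grandparent pair: r = 2·(1/2)^3 = 1/4).
Hamilton's rule with n recipients of equal r: n·r·B > C, so B > C/(n·r) = 0.107/(1·0.25) = 0.428.

0.428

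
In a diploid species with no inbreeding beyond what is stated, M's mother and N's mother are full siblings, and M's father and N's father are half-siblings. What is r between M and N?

Independent pedigree routes through distinct common ancestors add.
M and N are related in two ways: first cousins through their mothers (r = 1/8) and half first cousins through their fathers (r = 1/16).
r = 1/8 + 1/16 = 3/16 = 0.1875.

0.1875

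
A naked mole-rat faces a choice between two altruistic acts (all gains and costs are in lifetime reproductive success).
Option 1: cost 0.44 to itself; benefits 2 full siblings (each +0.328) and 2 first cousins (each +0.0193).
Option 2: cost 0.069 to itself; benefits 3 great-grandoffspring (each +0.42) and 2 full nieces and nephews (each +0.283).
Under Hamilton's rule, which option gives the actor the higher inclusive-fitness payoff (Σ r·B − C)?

Option 2

Option 1: r to a full sibling = 0.5.
Option 1: r to a first cousin = 0.125.
Option 1: Σ r·B − C = (2·0.5·0.328 + 2·0.125·0.0193) − 0.44 = -0.107175.
Option 2: r to a great-grandoffspring = 0.125.
Option 2: r to a full niece or nephew = 0.25.
Option 2: Σ r·B − C = (3·0.125·0.42 + 2·0.25·0.283) − 0.069 = 0.23.
Option 2 has the higher net inclusive-fitness payoff.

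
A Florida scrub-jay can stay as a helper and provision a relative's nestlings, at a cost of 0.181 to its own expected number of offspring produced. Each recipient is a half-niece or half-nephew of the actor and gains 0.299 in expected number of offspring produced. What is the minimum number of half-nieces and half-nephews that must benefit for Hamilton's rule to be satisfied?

5

r to a half-niece or half-nephew = 0.125 (half-aunt/uncle↔niece/nephew: one path of length 3: r = (1/2)^3 = 1/8).
Hamilton's rule: n·r·B > C  ⇒  n > C/(r·B) = 0.181/(0.125·0.299) = 4.843.
The smallest integer exceeding 4.843 is 5.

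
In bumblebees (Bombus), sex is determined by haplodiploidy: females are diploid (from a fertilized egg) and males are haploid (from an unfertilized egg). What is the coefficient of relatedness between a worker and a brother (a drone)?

0.25

Her haploid brother carries none of their father's genes and a random half of their mother's genome; that half matches the maternal half of her own genome with probability 1/2: r = 1/2 · 1/2 = 1/4.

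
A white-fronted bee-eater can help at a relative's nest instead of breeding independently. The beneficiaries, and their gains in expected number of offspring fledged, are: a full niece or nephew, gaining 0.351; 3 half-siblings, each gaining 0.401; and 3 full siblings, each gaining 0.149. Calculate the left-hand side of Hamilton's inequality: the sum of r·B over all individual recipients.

0.612

r to a full niece or nephew = 1/4 (full aunt/uncle↔niece/nephew: two paths of length 3 through the shared grandparent pair: r = 2·(1/2)^3 = 1/4).
r to a half-sibling = 1/4 (half-sibs share one parent — one path of length 2: r = (1/2)^2 = 1/4).
r to a full sibling = 0.5 (full sibs share both parents — two paths of length 2: r = 2·(1/2)^2 = 1/2).
Summing one r·B term per recipient: 1·0.25·0.351 + 3·0.25·0.401 + 3·0.5·0.149 = 0.612.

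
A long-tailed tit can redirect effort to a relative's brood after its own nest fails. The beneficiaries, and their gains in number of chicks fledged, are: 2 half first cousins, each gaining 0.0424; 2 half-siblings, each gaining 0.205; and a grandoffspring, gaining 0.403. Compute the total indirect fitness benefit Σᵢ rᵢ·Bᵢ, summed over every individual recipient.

r to a half first cousin = 1/16 (half first cousins share one grandparent — one path of length 4: r = (1/2)^4 = 1/16).
r to a half-sibling = 0.25 (half-sibs share one parent — one path of length 2: r = (1/2)^2 = 1/4).
r to a grandoffspring = 1/4 (two parent–offspring links: r = (1/2)^2 = 1/4).
Summing one r·B term per recipient: 2·0.0625·0.0424 + 2·0.25·0.205 + 1·0.25·0.403 = 0.20855.

0.20855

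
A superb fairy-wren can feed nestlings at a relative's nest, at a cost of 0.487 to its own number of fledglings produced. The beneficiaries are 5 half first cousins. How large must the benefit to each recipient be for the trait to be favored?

r to a half first cousin = 0.0625 (half first cousins share one grandparent — one path of length 4: r = (1/2)^4 = 1/16).
Hamilton's rule with n recipients of equal r: n·r·B > C, so B > C/(n·r) = 0.487/(5·0.0625) = 1.5584.

1.5584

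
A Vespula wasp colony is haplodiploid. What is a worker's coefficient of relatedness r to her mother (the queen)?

0.5

One meiotic link between diploid queen and diploid daughter: r = 1/2.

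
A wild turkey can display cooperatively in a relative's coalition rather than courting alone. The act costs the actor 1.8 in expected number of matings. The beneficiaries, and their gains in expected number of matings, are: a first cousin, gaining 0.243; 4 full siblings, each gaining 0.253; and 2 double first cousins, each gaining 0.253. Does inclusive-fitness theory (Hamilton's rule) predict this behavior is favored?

No

Hamilton's rule: the trait is favored when the sum of r·B over every recipient exceeds the actor's cost C.
r to a first cousin = 1/8 (first cousins share one grandparent pair — two paths of length 4: r = 2·(1/2)^4 = 1/8).
r to a full sibling = 1/2 (full sibs share both parents — two paths of length 2: r = 2·(1/2)^2 = 1/2).
r to a double first cousin = 1/4 (double first cousins share both grandparent pairs — four paths of length 4: r = 4·(1/2)^4 = 1/4).
Summing one r·B term per recipient: 1·0.125·0.243 + 4·0.5·0.253 + 2·0.25·0.253 = 0.662875.
0.662875 < 1.8: the indirect benefit is less than the cost.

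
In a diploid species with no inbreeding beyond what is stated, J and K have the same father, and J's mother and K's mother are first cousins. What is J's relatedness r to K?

0.28125

Relatedness sums over independent paths through distinct common ancestors.
J and K are related in two ways: half-sibs through their shared father (r = 1/4) and second cousins through their mothers (r = 1/32).
r = 1/4 + 1/32 = 0.28125.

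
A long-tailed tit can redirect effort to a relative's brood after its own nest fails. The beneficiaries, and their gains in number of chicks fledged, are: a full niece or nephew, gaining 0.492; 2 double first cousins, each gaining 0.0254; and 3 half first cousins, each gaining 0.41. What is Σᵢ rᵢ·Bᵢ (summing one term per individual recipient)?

r to a full niece or nephew = 1/4 (full aunt/uncle↔niece/nephew: two paths of length 3 through the shared grandparent pair: r = 2·(1/2)^3 = 1/4).
r to a double first cousin = 0.25 (double first cousins share both grandparent pairs — four paths of length 4: r = 4·(1/2)^4 = 1/4).
r to a half first cousin = 0.0625 (half first cousins share one grandparent — one path of length 4: r = (1/2)^4 = 1/16).
Summing one r·B term per recipient: 1·0.25·0.492 + 2·0.25·0.0254 + 3·0.0625·0.41 = 0.212575.

0.212575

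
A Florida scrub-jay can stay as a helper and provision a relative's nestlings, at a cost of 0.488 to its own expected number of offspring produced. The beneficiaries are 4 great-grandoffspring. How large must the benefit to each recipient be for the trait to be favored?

0.976

r to a great-grandoffspring = 0.125 (three parent–offspring links: r = (1/2)^3 = 1/8).
Hamilton's rule with n recipients of equal r: n·r·B > C, so B > C/(n·r) = 0.488/(4·0.125) = 0.976.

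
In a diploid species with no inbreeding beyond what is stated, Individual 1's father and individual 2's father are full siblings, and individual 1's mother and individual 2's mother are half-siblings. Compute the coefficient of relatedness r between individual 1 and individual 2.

0.1875

With two independent routes of shared ancestry, r is the sum of the two contributions.
Individual 1 and individual 2 are related in two ways: first cousins through their fathers (r = 1/8) and half first cousins through their mothers (r = 1/16).
r = 1/8 + 1/16 = 3/16 = 0.1875.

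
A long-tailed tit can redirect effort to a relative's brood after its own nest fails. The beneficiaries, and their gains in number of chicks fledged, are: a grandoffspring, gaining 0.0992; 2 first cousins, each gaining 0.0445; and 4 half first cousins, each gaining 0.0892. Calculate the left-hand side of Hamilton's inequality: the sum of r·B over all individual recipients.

r to a grandoffspring = 0.25 (two parent–offspring links: r = (1/2)^2 = 1/4).
r to a first cousin = 1/8 (first cousins share one grandparent pair — two paths of length 4: r = 2·(1/2)^4 = 1/8).
r to a half first cousin = 0.0625 (half first cousins share one grandparent — one path of length 4: r = (1/2)^4 = 1/16).
Summing one r·B term per recipient: 1·0.25·0.0992 + 2·0.125·0.0445 + 4·0.0625·0.0892 = 0.058225.

0.058225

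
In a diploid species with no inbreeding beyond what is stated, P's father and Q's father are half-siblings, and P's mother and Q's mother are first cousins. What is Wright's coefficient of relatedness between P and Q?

Relatedness sums over independent paths through distinct common ancestors.
P and Q are related in two ways: half first cousins through their fathers (r = 1/16) and second cousins through their mothers (r = 1/32).
r = 1/16 + 1/32 = 0.09375.

0.09375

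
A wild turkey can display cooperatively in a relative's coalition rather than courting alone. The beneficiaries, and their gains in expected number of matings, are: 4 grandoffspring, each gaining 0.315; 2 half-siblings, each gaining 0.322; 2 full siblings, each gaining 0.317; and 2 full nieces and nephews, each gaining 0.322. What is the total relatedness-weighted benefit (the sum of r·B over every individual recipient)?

0.954

r to a grandoffspring = 0.25 (two parent–offspring links: r = (1/2)^2 = 1/4).
r to a half-sibling = 0.25 (half-sibs share one parent — one path of length 2: r = (1/2)^2 = 1/4).
r to a full sibling = 1/2 (full sibs share both parents — two paths of length 2: r = 2·(1/2)^2 = 1/2).
r to a full niece or nephew = 0.25 (full aunt/uncle↔niece/nephew: two paths of length 3 through the shared grandparent pair: r = 2·(1/2)^3 = 1/4).
Summing one r·B term per recipient: 4·0.25·0.315 + 2·0.25·0.322 + 2·0.5·0.317 + 2·0.25·0.322 = 0.954.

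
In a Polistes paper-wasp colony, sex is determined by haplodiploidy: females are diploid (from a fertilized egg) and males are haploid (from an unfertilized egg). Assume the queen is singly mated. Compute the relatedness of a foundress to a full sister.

0.75

Haplodiploid full sisters inherit their father's entire haploid genome identically (contributing 1/2) and on average half of their mother's contribution (1/2 · 1/2 = 1/4); r = 1/2 + 1/4 = 3/4.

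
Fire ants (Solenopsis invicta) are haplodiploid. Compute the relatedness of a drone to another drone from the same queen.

Haploid brothers each carry a random half of the queen's diploid genome, so on average they share half: r = 1/2.

0.5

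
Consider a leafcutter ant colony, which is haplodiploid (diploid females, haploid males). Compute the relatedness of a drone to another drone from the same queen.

Haploid brothers each carry a random half of the queen's diploid genome, so on average they share half: r = 1/2.

0.5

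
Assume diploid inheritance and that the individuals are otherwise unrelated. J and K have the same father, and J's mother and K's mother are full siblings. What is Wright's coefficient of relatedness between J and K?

Relatedness sums over independent paths through distinct common ancestors.
J and K are related in two ways: half-sibs through their shared father (r = 1/4) and first cousins through their mothers (r = 1/8).
r = 1/4 + 1/8 = 3/8 = 0.375.

0.375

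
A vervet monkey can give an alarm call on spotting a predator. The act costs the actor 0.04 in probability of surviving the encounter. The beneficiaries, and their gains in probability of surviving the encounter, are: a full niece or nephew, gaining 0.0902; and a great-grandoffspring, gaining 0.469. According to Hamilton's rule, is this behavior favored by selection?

Hamilton's rule: the trait is favored when the sum of r·B over every recipient exceeds the actor's cost C.
r to a full niece or nephew = 1/4 (full aunt/uncle↔niece/nephew: two paths of length 3 through the shared grandparent pair: r = 2·(1/2)^3 = 1/4).
r to a great-grandoffspring = 0.125 (three parent–offspring links: r = (1/2)^3 = 1/8).
Summing one r·B term per recipient: 1·0.25·0.0902 + 1·0.125·0.469 = 0.081175.
0.081175 > 0.04: the indirect benefit exceeds the cost.

Yes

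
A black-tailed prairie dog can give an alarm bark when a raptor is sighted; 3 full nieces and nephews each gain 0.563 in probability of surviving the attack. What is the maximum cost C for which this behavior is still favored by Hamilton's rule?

r to a full niece or nephew = 0.25 (full aunt/uncle↔niece/nephew: two paths of length 3 through the shared grandparent pair: r = 2·(1/2)^3 = 1/4).
Hamilton's rule: n·r·B > C, so the trait is favored while C < n·r·B = 3·0.25·0.563 = 0.42225.

0.42225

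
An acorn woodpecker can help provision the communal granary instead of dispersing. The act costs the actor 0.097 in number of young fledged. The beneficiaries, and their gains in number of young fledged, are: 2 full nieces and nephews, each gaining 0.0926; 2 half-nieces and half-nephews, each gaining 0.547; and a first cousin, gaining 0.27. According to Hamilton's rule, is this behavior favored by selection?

Yes

Hamilton's rule: the trait is favored when the sum of r·B over every recipient exceeds the actor's cost C.
r to a full niece or nephew = 1/4 (full aunt/uncle↔niece/nephew: two paths of length 3 through the shared grandparent pair: r = 2·(1/2)^3 = 1/4).
r to a half-niece or half-nephew = 1/8 (half-aunt/uncle↔niece/nephew: one path of length 3: r = (1/2)^3 = 1/8).
r to a first cousin = 0.125 (first cousins share one grandparent pair — two paths of length 4: r = 2·(1/2)^4 = 1/8).
Summing one r·B term per recipient: 2·0.25·0.0926 + 2·0.125·0.547 + 1·0.125·0.27 = 0.2168.
0.2168 > 0.097: the indirect benefit exceeds the cost.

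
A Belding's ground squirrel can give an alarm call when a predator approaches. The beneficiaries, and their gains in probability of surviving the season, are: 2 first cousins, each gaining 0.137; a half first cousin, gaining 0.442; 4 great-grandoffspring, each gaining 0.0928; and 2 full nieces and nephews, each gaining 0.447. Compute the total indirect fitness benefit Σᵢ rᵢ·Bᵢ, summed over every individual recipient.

r to a first cousin = 1/8 (first cousins share one grandparent pair — two paths of length 4: r = 2·(1/2)^4 = 1/8).
r to a half first cousin = 1/16 (half first cousins share one grandparent — one path of length 4: r = (1/2)^4 = 1/16).
r to a great-grandoffspring = 0.125 (three parent–offspring links: r = (1/2)^3 = 1/8).
r to a full niece or nephew = 1/4 (full aunt/uncle↔niece/nephew: two paths of length 3 through the shared grandparent pair: r = 2·(1/2)^3 = 1/4).
Summing one r·B term per recipient: 2·0.125·0.137 + 1·0.0625·0.442 + 4·0.125·0.0928 + 2·0.25·0.447 = 0.331775.

0.331775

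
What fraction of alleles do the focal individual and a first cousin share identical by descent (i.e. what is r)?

Each parent–offspring link contributes a factor of 1/2, and independent paths through distinct common ancestors add.
First cousins share one grandparent pair — two paths of length 4: r = 2·(1/2)^4 = 1/8.

0.125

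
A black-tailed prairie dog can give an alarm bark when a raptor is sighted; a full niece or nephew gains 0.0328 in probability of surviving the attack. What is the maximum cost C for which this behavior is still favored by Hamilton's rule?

0.0082

r to a full niece or nephew = 1/4 (full aunt/uncle↔niece/nephew: two paths of length 3 through the shared grandparent pair: r = 2·(1/2)^3 = 1/4).
Hamilton's rule: n·r·B > C, so the trait is favored while C < n·r·B = 1·0.25·0.0328 = 0.0082.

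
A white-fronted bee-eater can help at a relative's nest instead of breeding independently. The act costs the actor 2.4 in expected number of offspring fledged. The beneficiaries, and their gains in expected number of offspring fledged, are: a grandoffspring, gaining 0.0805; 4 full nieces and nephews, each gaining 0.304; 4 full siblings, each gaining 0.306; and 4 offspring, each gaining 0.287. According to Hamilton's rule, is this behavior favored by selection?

No

Hamilton's rule: the trait is favored when the sum of r·B over every recipient exceeds the actor's cost C.
r to a grandoffspring = 0.25 (two parent–offspring links: r = (1/2)^2 = 1/4).
r to a full niece or nephew = 1/4 (full aunt/uncle↔niece/nephew: two paths of length 3 through the shared grandparent pair: r = 2·(1/2)^3 = 1/4).
r to a full sibling = 1/2 (full sibs share both parents — two paths of length 2: r = 2·(1/2)^2 = 1/2).
r to an offspring = 1/2 (one parent–offspring link: r = (1/2)^1 = 1/2).
Summing one r·B term per recipient: 1·0.25·0.0805 + 4·0.25·0.304 + 4·0.5·0.306 + 4·0.5·0.287 = 1.510125.
1.510125 < 2.4: the indirect benefit is less than the cost.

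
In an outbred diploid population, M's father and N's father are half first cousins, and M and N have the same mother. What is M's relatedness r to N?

0.265625

Relatedness sums over independent paths through distinct common ancestors.
M and N are related in two ways: half second cousins through their fathers (r = 1/64) and half-sibs through their shared mother (r = 1/4).
r = 1/64 + 1/4 = 0.265625.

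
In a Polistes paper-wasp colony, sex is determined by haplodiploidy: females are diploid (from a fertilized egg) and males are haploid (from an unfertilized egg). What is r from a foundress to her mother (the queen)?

One meiotic link between diploid queen and diploid daughter: r = 1/2.

0.5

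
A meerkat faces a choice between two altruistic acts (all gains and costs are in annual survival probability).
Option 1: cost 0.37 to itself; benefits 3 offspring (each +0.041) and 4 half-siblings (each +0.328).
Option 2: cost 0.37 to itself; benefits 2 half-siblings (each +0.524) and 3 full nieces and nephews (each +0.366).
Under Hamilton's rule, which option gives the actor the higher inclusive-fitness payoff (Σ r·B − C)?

Option 2

Option 1: r to an offspring = 0.5.
Option 1: r to a half-sibling = 0.25.
Option 1: Σ r·B − C = (3·0.5·0.041 + 4·0.25·0.328) − 0.37 = 0.0195.
Option 2: r to a half-sibling = 0.25.
Option 2: r to a full niece or nephew = 0.25.
Option 2: Σ r·B − C = (2·0.25·0.524 + 3·0.25·0.366) − 0.37 = 0.1665.
Option 2 has the higher net inclusive-fitness payoff.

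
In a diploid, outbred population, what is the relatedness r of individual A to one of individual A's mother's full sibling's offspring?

Each parent–offspring link contributes a factor of 1/2, and independent paths through distinct common ancestors add.
First cousins share one grandparent pair — two paths of length 4: r = 2·(1/2)^4 = 1/8.

0.125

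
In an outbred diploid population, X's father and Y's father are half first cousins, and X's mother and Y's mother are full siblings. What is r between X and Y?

Relatedness sums over independent paths through distinct common ancestors.
X and Y are related in two ways: half second cousins through their fathers (r = 1/64) and first cousins through their mothers (r = 1/8).
r = 1/64 + 1/8 = 0.140625.

0.140625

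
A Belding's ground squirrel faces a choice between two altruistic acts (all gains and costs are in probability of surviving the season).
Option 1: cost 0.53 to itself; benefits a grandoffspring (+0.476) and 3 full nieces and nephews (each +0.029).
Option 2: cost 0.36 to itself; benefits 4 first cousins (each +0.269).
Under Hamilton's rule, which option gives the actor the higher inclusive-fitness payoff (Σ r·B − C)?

Option 2

Option 1: r to a grandoffspring = 0.25.
Option 1: r to a full niece or nephew = 0.25.
Option 1: Σ r·B − C = (1·0.25·0.476 + 3·0.25·0.029) − 0.53 = -0.38925.
Option 2: r to a first cousin = 0.125.
Option 2: Σ r·B − C = (4·0.125·0.269) − 0.36 = -0.2255.
Option 2 has the higher net inclusive-fitness payoff.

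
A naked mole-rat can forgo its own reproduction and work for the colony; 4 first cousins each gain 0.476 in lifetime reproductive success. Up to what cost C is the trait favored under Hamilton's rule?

0.238

r to a first cousin = 0.125 (first cousins share one grandparent pair — two paths of length 4: r = 2·(1/2)^4 = 1/8).
Hamilton's rule: n·r·B > C, so the trait is favored while C < n·r·B = 4·0.125·0.476 = 0.238.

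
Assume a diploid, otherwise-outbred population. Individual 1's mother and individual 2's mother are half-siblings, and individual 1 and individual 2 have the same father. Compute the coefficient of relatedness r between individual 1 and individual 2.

0.3125

Relatedness sums over independent paths through distinct common ancestors.
Individual 1 and individual 2 are related in two ways: half first cousins through their mothers (r = 1/16) and half-sibs through their shared father (r = 1/4).
r = 1/16 + 1/4 = 0.3125.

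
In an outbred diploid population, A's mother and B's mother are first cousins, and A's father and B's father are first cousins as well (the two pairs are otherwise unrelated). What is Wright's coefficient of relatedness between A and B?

Relatedness sums over independent paths through distinct common ancestors.
A and B are related in two ways: second cousins through their mothers (r = 1/32) and second cousins through their fathers (r = 1/32).
r = 1/32 + 1/32 = 0.0625.

0.0625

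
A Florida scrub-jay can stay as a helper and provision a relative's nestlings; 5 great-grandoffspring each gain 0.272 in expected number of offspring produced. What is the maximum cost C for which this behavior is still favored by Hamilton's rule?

r to a great-grandoffspring = 1/8 (three parent–offspring links: r = (1/2)^3 = 1/8).
Hamilton's rule: n·r·B > C, so the trait is favored while C < n·r·B = 5·0.125·0.272 = 0.17.

0.17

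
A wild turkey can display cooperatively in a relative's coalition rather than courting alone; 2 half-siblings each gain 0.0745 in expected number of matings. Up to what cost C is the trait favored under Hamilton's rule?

0.03725

r to a half-sibling = 1/4 (half-sibs share one parent — one path of length 2: r = (1/2)^2 = 1/4).
Hamilton's rule: n·r·B > C, so the trait is favored while C < n·r·B = 2·0.25·0.0745 = 0.03725.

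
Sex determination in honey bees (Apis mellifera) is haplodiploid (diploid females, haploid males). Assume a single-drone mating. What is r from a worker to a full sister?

Haplodiploid full sisters inherit their father's entire haploid genome identically (contributing 1/2) and on average half of their mother's contribution (1/2 · 1/2 = 1/4); r = 1/2 + 1/4 = 3/4.

0.75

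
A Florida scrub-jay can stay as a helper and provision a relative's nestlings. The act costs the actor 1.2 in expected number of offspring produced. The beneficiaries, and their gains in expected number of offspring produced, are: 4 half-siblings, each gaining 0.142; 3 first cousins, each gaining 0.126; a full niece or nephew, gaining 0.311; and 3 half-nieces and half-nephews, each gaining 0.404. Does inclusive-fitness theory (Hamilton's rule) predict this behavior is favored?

Hamilton's rule: the trait is favored when the sum of r·B over every recipient exceeds the actor's cost C.
r to a half-sibling = 0.25 (half-sibs share one parent — one path of length 2: r = (1/2)^2 = 1/4).
r to a first cousin = 1/8 (first cousins share one grandparent pair — two paths of length 4: r = 2·(1/2)^4 = 1/8).
r to a full niece or nephew = 1/4 (full aunt/uncle↔niece/nephew: two paths of length 3 through the shared grandparent pair: r = 2·(1/2)^3 = 1/4).
r to a half-niece or half-nephew = 1/8 (half-aunt/uncle↔niece/nephew: one path of length 3: r = (1/2)^3 = 1/8).
Summing one r·B term per recipient: 4·0.25·0.142 + 3·0.125·0.126 + 1·0.25·0.311 + 3·0.125·0.404 = 0.4185.
0.4185 < 1.2: the indirect benefit is less than the cost.

No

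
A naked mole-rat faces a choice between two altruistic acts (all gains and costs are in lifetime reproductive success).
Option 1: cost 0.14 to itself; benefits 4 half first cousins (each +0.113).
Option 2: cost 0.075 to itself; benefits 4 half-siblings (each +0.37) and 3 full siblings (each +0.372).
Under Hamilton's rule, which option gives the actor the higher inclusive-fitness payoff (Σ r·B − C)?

Option 2

Option 1: r to a half first cousin = 0.0625.
Option 1: Σ r·B − C = (4·0.0625·0.113) − 0.14 = -0.11175.
Option 2: r to a half-sibling = 0.25.
Option 2: r to a full sibling = 0.5.
Option 2: Σ r·B − C = (4·0.25·0.37 + 3·0.5·0.372) − 0.075 = 0.853.
Option 2 has the higher net inclusive-fitness payoff.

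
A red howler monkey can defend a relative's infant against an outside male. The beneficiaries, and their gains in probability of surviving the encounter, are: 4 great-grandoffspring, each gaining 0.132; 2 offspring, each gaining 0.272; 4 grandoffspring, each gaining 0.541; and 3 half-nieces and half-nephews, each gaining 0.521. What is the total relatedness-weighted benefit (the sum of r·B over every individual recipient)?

1.074375

r to a great-grandoffspring = 0.125 (three parent–offspring links: r = (1/2)^3 = 1/8).
r to an offspring = 1/2 (one parent–offspring link: r = (1/2)^1 = 1/2).
r to a grandoffspring = 1/4 (two parent–offspring links: r = (1/2)^2 = 1/4).
r to a half-niece or half-nephew = 0.125 (half-aunt/uncle↔niece/nephew: one path of length 3: r = (1/2)^3 = 1/8).
Summing one r·B term per recipient: 4·0.125·0.132 + 2·0.5·0.272 + 4·0.25·0.541 + 3·0.125·0.521 = 1.074375.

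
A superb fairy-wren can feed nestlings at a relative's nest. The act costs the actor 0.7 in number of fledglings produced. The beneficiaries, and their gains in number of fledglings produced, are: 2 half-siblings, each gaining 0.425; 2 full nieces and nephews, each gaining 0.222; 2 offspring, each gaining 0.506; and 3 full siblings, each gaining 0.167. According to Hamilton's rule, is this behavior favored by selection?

Yes

Hamilton's rule: the trait is favored when the sum of r·B over every recipient exceeds the actor's cost C.
r to a half-sibling = 0.25 (half-sibs share one parent — one path of length 2: r = (1/2)^2 = 1/4).
r to a full niece or nephew = 1/4 (full aunt/uncle↔niece/nephew: two paths of length 3 through the shared grandparent pair: r = 2·(1/2)^3 = 1/4).
r to an offspring = 0.5 (one parent–offspring link: r = (1/2)^1 = 1/2).
r to a full sibling = 0.5 (full sibs share both parents — two paths of length 2: r = 2·(1/2)^2 = 1/2).
Summing one r·B term per recipient: 2·0.25·0.425 + 2·0.25·0.222 + 2·0.5·0.506 + 3·0.5·0.167 = 1.08.
1.08 > 0.7: the indirect benefit exceeds the cost.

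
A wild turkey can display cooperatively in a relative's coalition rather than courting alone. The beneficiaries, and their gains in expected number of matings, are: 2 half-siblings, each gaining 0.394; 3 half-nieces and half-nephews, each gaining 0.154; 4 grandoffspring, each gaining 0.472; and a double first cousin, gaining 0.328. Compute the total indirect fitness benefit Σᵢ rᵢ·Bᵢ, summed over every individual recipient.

0.80875

r to a half-sibling = 1/4 (half-sibs share one parent — one path of length 2: r = (1/2)^2 = 1/4).
r to a half-niece or half-nephew = 0.125 (half-aunt/uncle↔niece/nephew: one path of length 3: r = (1/2)^3 = 1/8).
r to a grandoffspring = 0.25 (two parent–offspring links: r = (1/2)^2 = 1/4).
r to a double first cousin = 1/4 (double first cousins share both grandparent pairs — four paths of length 4: r = 4·(1/2)^4 = 1/4).
Summing one r·B term per recipient: 2·0.25·0.394 + 3·0.125·0.154 + 4·0.25·0.472 + 1·0.25·0.328 = 0.80875.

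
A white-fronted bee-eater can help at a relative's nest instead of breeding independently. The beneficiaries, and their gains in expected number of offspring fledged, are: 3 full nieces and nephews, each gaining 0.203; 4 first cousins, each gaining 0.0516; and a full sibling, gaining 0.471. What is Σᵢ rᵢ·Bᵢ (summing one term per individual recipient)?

r to a full niece or nephew = 1/4 (full aunt/uncle↔niece/nephew: two paths of length 3 through the shared grandparent pair: r = 2·(1/2)^3 = 1/4).
r to a first cousin = 1/8 (first cousins share one grandparent pair — two paths of length 4: r = 2·(1/2)^4 = 1/8).
r to a full sibling = 1/2 (full sibs share both parents — two paths of length 2: r = 2·(1/2)^2 = 1/2).
Summing one r·B term per recipient: 3·0.25·0.203 + 4·0.125·0.0516 + 1·0.5·0.471 = 0.41355.

0.41355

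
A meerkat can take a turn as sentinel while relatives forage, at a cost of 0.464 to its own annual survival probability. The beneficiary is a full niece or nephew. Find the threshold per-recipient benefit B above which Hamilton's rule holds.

r to a full niece or nephew = 1/4 (full aunt/uncle↔niece/nephew: two paths of length 3 through the shared grandparent pair: r = 2·(1/2)^3 = 1/4).
Hamilton's rule with n recipients of equal r: n·r·B > C, so B > C/(n·r) = 0.464/(1·0.25) = 1.856.

1.856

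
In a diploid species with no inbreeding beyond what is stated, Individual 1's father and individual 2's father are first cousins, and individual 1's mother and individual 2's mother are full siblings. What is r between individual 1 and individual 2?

Wright's path rule: contributions from independent ancestry routes add.
Individual 1 and individual 2 are related in two ways: second cousins through their fathers (r = 1/32) and first cousins through their mothers (r = 1/8).
r = 1/32 + 1/8 = 5/32 = 0.15625.

0.15625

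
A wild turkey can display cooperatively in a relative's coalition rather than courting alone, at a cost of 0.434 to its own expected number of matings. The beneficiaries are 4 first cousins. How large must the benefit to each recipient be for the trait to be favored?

r to a first cousin = 1/8 (first cousins share one grandparent pair — two paths of length 4: r = 2·(1/2)^4 = 1/8).
Hamilton's rule with n recipients of equal r: n·r·B > C, so B > C/(n·r) = 0.434/(4·0.125) = 0.868.

0.868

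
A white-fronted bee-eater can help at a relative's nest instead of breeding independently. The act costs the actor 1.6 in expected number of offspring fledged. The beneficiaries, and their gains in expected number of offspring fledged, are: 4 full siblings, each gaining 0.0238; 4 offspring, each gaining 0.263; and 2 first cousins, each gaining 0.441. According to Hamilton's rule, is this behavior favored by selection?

Hamilton's rule: the trait is favored when the sum of r·B over every recipient exceeds the actor's cost C.
r to a full sibling = 0.5 (full sibs share both parents — two paths of length 2: r = 2·(1/2)^2 = 1/2).
r to an offspring = 1/2 (one parent–offspring link: r = (1/2)^1 = 1/2).
r to a first cousin = 0.125 (first cousins share one grandparent pair — two paths of length 4: r = 2·(1/2)^4 = 1/8).
Summing one r·B term per recipient: 4·0.5·0.0238 + 4·0.5·0.263 + 2·0.125·0.441 = 0.68385.
0.68385 < 1.6: the indirect benefit is less than the cost.

No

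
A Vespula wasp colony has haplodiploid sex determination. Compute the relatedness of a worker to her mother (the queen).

0.5

One meiotic link between diploid queen and diploid daughter: r = 1/2.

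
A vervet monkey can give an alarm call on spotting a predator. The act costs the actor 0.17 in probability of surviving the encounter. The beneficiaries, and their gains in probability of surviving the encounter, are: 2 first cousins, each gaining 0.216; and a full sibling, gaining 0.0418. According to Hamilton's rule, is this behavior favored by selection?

No

Hamilton's rule: the trait is favored when the sum of r·B over every recipient exceeds the actor's cost C.
r to a first cousin = 1/8 (first cousins share one grandparent pair — two paths of length 4: r = 2·(1/2)^4 = 1/8).
r to a full sibling = 0.5 (full sibs share both parents — two paths of length 2: r = 2·(1/2)^2 = 1/2).
Summing one r·B term per recipient: 2·0.125·0.216 + 1·0.5·0.0418 = 0.0749.
0.0749 < 0.17: the indirect benefit is less than the cost.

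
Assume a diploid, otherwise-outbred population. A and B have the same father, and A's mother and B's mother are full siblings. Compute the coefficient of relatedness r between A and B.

Independent pedigree routes through distinct common ancestors add.
A and B are related in two ways: half-sibs through their shared father (r = 1/4) and first cousins through their mothers (r = 1/8).
r = 1/4 + 1/8 = 0.375.

0.375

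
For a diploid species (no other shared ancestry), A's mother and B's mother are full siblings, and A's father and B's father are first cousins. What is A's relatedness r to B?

0.15625

Independent pedigree routes through distinct common ancestors add.
A and B are related in two ways: first cousins through their mothers (r = 1/8) and second cousins through their fathers (r = 1/32).
r = 1/8 + 1/32 = 5/32 = 0.15625.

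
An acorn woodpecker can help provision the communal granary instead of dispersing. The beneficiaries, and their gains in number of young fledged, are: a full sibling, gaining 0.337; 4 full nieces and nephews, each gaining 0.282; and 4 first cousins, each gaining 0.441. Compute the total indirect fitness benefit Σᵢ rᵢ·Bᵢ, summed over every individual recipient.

r to a full sibling = 0.5 (full sibs share both parents — two paths of length 2: r = 2·(1/2)^2 = 1/2).
r to a full niece or nephew = 1/4 (full aunt/uncle↔niece/nephew: two paths of length 3 through the shared grandparent pair: r = 2·(1/2)^3 = 1/4).
r to a first cousin = 1/8 (first cousins share one grandparent pair — two paths of length 4: r = 2·(1/2)^4 = 1/8).
Summing one r·B term per recipient: 1·0.5·0.337 + 4·0.25·0.282 + 4·0.125·0.441 = 0.671.

0.671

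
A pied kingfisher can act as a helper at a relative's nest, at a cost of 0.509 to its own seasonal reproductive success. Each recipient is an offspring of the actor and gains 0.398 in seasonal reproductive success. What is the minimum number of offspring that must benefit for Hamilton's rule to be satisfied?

r to an offspring = 0.5 (one parent–offspring link: r = (1/2)^1 = 1/2).
Hamilton's rule: n·r·B > C  ⇒  n > C/(r·B) = 0.509/(0.5·0.398) = 2.558.
The smallest integer exceeding 2.558 is 3.

3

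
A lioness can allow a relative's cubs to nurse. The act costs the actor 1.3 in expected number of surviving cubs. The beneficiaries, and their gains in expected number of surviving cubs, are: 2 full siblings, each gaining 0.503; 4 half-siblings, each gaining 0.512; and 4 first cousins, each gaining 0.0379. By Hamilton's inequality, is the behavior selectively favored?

No

Hamilton's rule: the trait is favored when the sum of r·B over every recipient exceeds the actor's cost C.
r to a full sibling = 0.5 (full sibs share both parents — two paths of length 2: r = 2·(1/2)^2 = 1/2).
r to a half-sibling = 1/4 (half-sibs share one parent — one path of length 2: r = (1/2)^2 = 1/4).
r to a first cousin = 0.125 (first cousins share one grandparent pair — two paths of length 4: r = 2·(1/2)^4 = 1/8).
Summing one r·B term per recipient: 2·0.5·0.503 + 4·0.25·0.512 + 4·0.125·0.0379 = 1.03395.
1.03395 < 1.3: the indirect benefit is less than the cost.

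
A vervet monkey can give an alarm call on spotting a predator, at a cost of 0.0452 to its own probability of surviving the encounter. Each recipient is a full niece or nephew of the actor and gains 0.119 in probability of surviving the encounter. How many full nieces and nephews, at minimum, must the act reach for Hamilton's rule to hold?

r to a full niece or nephew = 1/4 (full aunt/uncle↔niece/nephew: two paths of length 3 through the shared grandparent pair: r = 2·(1/2)^3 = 1/4).
Hamilton's rule: n·r·B > C  ⇒  n > C/(r·B) = 0.0452/(0.25·0.119) = 1.519.
The smallest integer exceeding 1.519 is 2.

2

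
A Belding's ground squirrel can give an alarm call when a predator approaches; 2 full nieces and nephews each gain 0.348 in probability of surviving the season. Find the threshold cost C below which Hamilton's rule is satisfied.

r to a full niece or nephew = 0.25 (full aunt/uncle↔niece/nephew: two paths of length 3 through the shared grandparent pair: r = 2·(1/2)^3 = 1/4).
Hamilton's rule: n·r·B > C, so the trait is favored while C < n·r·B = 2·0.25·0.348 = 0.174.

0.174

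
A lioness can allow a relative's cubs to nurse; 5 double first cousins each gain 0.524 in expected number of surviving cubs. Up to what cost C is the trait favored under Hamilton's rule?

r to a double first cousin = 0.25 (double first cousins share both grandparent pairs — four paths of length 4: r = 4·(1/2)^4 = 1/4).
Hamilton's rule: n·r·B > C, so the trait is favored while C < n·r·B = 5·0.25·0.524 = 0.655.

0.655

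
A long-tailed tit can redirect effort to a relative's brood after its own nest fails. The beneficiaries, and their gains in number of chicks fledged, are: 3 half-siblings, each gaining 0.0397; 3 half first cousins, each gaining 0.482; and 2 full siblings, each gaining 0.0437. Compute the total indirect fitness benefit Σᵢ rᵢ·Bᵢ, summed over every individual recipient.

r to a half-sibling = 0.25 (half-sibs share one parent — one path of length 2: r = (1/2)^2 = 1/4).
r to a half first cousin = 1/16 (half first cousins share one grandparent — one path of length 4: r = (1/2)^4 = 1/16).
r to a full sibling = 0.5 (full sibs share both parents — two paths of length 2: r = 2·(1/2)^2 = 1/2).
Summing one r·B term per recipient: 3·0.25·0.0397 + 3·0.0625·0.482 + 2·0.5·0.0437 = 0.16385.

0.16385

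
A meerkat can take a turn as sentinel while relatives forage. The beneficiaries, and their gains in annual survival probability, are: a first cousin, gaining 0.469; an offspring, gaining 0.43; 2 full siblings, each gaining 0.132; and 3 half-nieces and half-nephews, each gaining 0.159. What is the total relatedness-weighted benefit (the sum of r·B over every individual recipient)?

0.46525

r to a first cousin = 0.125 (first cousins share one grandparent pair — two paths of length 4: r = 2·(1/2)^4 = 1/8).
r to an offspring = 0.5 (one parent–offspring link: r = (1/2)^1 = 1/2).
r to a full sibling = 1/2 (full sibs share both parents — two paths of length 2: r = 2·(1/2)^2 = 1/2).
r to a half-niece or half-nephew = 1/8 (half-aunt/uncle↔niece/nephew: one path of length 3: r = (1/2)^3 = 1/8).
Summing one r·B term per recipient: 1·0.125·0.469 + 1·0.5·0.43 + 2·0.5·0.132 + 3·0.125·0.159 = 0.46525.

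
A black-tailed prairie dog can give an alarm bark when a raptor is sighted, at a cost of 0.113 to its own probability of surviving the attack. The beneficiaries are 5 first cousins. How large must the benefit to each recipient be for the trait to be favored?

0.1808

r to a first cousin = 1/8 (first cousins share one grandparent pair — two paths of length 4: r = 2·(1/2)^4 = 1/8).
Hamilton's rule with n recipients of equal r: n·r·B > C, so B > C/(n·r) = 0.113/(5·0.125) = 0.1808.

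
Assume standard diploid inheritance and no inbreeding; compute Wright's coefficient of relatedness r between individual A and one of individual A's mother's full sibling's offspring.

0.125

Each parent–offspring link contributes a factor of 1/2, and independent paths through distinct common ancestors add.
First cousins share one grandparent pair — two paths of length 4: r = 2·(1/2)^4 = 1/8.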